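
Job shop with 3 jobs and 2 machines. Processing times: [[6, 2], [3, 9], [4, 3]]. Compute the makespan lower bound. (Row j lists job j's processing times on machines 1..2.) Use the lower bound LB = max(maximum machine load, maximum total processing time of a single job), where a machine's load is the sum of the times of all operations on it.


Machine loads:
  Machine 1: 6 + 3 + 4 = 13
  Machine 2: 2 + 9 + 3 = 14
Max machine load = 14
Job totals:
  Job 1: 8
  Job 2: 12
  Job 3: 7
Max job total = 12
Lower bound = max(14, 12) = 14

14


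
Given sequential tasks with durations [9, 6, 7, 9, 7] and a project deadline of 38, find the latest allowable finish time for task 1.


LF(activity 1) = deadline - sum of successor durations
Successors: activities 2 through 5 with durations [6, 7, 9, 7]
Sum of successor durations = 29
LF = 38 - 29 = 9

9


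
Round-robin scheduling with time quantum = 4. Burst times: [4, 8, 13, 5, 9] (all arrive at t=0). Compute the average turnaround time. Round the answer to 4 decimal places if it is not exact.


Time quantum = 4
Execution trace:
  J1 runs 4 units, time = 4
  J2 runs 4 units, time = 8
  J3 runs 4 units, time = 12
  J4 runs 4 units, time = 16
  J5 runs 4 units, time = 20
  J2 runs 4 units, time = 24
  J3 runs 4 units, time = 28
  J4 runs 1 units, time = 29
  J5 runs 4 units, time = 33
  J3 runs 4 units, time = 37
  J5 runs 1 units, time = 38
  J3 runs 1 units, time = 39
Finish times: [4, 24, 39, 29, 38]
Average turnaround = 134/5 = 26.8

26.8


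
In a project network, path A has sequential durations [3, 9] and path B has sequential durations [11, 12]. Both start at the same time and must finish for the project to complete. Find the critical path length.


Path A total = 3 + 9 = 12
Path B total = 11 + 12 = 23
Critical path = longest path = max(12, 23) = 23

23


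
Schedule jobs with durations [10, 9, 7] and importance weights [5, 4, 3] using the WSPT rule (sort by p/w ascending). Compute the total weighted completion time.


Compute p/w ratios and sort ascending (WSPT): [(10, 5), (9, 4), (7, 3)]
Compute weighted completion times:
  Job (p=10,w=5): C=10, w*C=5*10=50
  Job (p=9,w=4): C=19, w*C=4*19=76
  Job (p=7,w=3): C=26, w*C=3*26=78
Total weighted completion time = 204

204


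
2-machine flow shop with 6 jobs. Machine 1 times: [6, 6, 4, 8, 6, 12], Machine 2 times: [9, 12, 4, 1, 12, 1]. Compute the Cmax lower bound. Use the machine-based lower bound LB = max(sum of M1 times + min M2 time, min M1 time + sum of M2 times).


LB1 = sum(M1 times) + min(M2 times) = 42 + 1 = 43
LB2 = min(M1 times) + sum(M2 times) = 4 + 39 = 43
Lower bound = max(LB1, LB2) = max(43, 43) = 43

43


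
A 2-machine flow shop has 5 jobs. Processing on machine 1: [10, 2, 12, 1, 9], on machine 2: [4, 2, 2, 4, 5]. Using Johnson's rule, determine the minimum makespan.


Apply Johnson's rule:
  Group 1 (a <= b): [(4, 1, 4), (2, 2, 2)]
  Group 2 (a > b): [(5, 9, 5), (1, 10, 4), (3, 12, 2)]
Optimal job order: [4, 2, 5, 1, 3]
Schedule:
  Job 4: M1 done at 1, M2 done at 5
  Job 2: M1 done at 3, M2 done at 7
  Job 5: M1 done at 12, M2 done at 17
  Job 1: M1 done at 22, M2 done at 26
  Job 3: M1 done at 34, M2 done at 36
Makespan = 36

36


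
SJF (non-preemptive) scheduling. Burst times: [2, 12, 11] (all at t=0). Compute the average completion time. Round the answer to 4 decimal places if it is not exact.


SJF order (ascending): [2, 11, 12]
Completion times:
  Job 1: burst=2, C=2
  Job 2: burst=11, C=13
  Job 3: burst=12, C=25
Average completion = 40/3 = 13.3333

13.3333


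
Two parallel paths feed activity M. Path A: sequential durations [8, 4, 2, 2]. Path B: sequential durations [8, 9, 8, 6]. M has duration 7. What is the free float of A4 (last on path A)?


ES(A4) = sum of predecessors on chain A = 14
EF(A4) = ES + duration = 14 + 2 = 16
Successor of A4 is M. ES(M) = max(sum(A), sum(B)) = max(16, 31) = 31
Free float = ES(successor) - EF(current) = 31 - 16 = 15

15


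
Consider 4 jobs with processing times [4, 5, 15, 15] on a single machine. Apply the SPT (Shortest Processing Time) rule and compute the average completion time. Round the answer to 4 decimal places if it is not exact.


Sort jobs by processing time (SPT order): [4, 5, 15, 15]
Compute completion times sequentially:
  Job 1: processing = 4, completes at 4
  Job 2: processing = 5, completes at 9
  Job 3: processing = 15, completes at 24
  Job 4: processing = 15, completes at 39
Sum of completion times = 76
Average completion time = 76/4 = 19.0

19.0


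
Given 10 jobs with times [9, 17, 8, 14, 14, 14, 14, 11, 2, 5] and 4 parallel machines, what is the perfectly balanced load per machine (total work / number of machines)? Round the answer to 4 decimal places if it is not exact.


Total processing time = 9 + 17 + 8 + 14 + 14 + 14 + 14 + 11 + 2 + 5 = 108
Number of machines = 4
Ideal balanced load = 108 / 4 = 27.0

27.0


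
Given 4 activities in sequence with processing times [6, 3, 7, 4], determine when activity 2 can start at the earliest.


Activity 2 starts after activities 1 through 1 complete.
Predecessor durations: [6]
ES = 6 = 6

6


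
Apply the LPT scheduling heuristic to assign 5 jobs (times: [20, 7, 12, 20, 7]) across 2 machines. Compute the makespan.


Sort jobs in decreasing order (LPT): [20, 20, 12, 7, 7]
Assign each job to the least loaded machine:
  Machine 1: jobs [20, 12], load = 32
  Machine 2: jobs [20, 7, 7], load = 34
Makespan = max load = 34

34


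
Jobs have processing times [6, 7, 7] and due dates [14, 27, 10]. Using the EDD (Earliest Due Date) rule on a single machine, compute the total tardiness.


Sort by due date (EDD order): [(7, 10), (6, 14), (7, 27)]
Compute completion times and tardiness:
  Job 1: p=7, d=10, C=7, tardiness=max(0,7-10)=0
  Job 2: p=6, d=14, C=13, tardiness=max(0,13-14)=0
  Job 3: p=7, d=27, C=20, tardiness=max(0,20-27)=0
Total tardiness = 0

0


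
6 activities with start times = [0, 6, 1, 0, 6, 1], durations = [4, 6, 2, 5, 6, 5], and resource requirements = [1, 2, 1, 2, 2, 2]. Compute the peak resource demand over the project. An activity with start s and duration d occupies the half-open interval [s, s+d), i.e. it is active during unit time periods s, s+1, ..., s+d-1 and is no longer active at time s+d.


Each activity i is active on [start_i, start_i + duration_i).
Compute total resource usage per time slot:
  t=0: active resources = [1, 2], total = 3
  t=1: active resources = [1, 1, 2, 2], total = 6
  t=2: active resources = [1, 1, 2, 2], total = 6
  t=3: active resources = [1, 2, 2], total = 5
  t=4: active resources = [2, 2], total = 4
  t=5: active resources = [2], total = 2
  t=6: active resources = [2, 2], total = 4
  t=7: active resources = [2, 2], total = 4
  t=8: active resources = [2, 2], total = 4
  t=9: active resources = [2, 2], total = 4
  t=10: active resources = [2, 2], total = 4
  t=11: active resources = [2, 2], total = 4
Peak resource demand = 6

6


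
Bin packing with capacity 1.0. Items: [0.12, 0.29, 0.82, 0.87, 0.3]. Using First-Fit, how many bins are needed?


Place items sequentially using First-Fit:
  Item 0.12 -> new Bin 1
  Item 0.29 -> Bin 1 (now 0.41)
  Item 0.82 -> new Bin 2
  Item 0.87 -> new Bin 3
  Item 0.3 -> Bin 1 (now 0.71)
Total bins used = 3

3


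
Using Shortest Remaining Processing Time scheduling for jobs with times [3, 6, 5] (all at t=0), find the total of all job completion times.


Since all jobs arrive at t=0, SRPT equals SPT ordering.
SPT order: [3, 5, 6]
Completion times:
  Job 1: p=3, C=3
  Job 2: p=5, C=8
  Job 3: p=6, C=14
Total completion time = 3 + 8 + 14 = 25

25


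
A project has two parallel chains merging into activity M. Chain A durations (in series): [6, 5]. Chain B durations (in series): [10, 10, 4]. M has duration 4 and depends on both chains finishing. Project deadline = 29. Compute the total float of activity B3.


Forward pass: ES(B3) = sum of predecessors on chain B = 20
EF = ES + duration = 20 + 4 = 24
Backward pass: LF(M) = deadline = 29; LS(M) = 29 - 4 = 25
LF(B3) = LS(M) - sum(successors on chain B) = 25 - 0 = 25
LS = LF - duration = 25 - 4 = 21
Total float = LS - ES = 21 - 20 = 1

1


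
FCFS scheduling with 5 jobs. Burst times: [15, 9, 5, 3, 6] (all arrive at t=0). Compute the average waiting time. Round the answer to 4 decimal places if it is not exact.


FCFS order (as given): [15, 9, 5, 3, 6]
Waiting times:
  Job 1: wait = 0
  Job 2: wait = 15
  Job 3: wait = 24
  Job 4: wait = 29
  Job 5: wait = 32
Sum of waiting times = 100
Average waiting time = 100/5 = 20.0

20.0


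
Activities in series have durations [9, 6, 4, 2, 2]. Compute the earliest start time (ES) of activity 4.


Activity 4 starts after activities 1 through 3 complete.
Predecessor durations: [9, 6, 4]
ES = 9 + 6 + 4 = 19

19


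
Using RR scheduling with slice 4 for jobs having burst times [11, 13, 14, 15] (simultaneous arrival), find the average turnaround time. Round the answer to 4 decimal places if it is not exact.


Time quantum = 4
Execution trace:
  J1 runs 4 units, time = 4
  J2 runs 4 units, time = 8
  J3 runs 4 units, time = 12
  J4 runs 4 units, time = 16
  J1 runs 4 units, time = 20
  J2 runs 4 units, time = 24
  J3 runs 4 units, time = 28
  J4 runs 4 units, time = 32
  J1 runs 3 units, time = 35
  J2 runs 4 units, time = 39
  J3 runs 4 units, time = 43
  J4 runs 4 units, time = 47
  J2 runs 1 units, time = 48
  J3 runs 2 units, time = 50
  J4 runs 3 units, time = 53
Finish times: [35, 48, 50, 53]
Average turnaround = 186/4 = 46.5

46.5


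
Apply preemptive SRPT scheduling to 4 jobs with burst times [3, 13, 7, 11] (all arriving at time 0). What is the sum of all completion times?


Since all jobs arrive at t=0, SRPT equals SPT ordering.
SPT order: [3, 7, 11, 13]
Completion times:
  Job 1: p=3, C=3
  Job 2: p=7, C=10
  Job 3: p=11, C=21
  Job 4: p=13, C=34
Total completion time = 3 + 10 + 21 + 34 = 68

68


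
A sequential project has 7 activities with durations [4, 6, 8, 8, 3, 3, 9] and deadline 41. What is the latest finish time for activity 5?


LF(activity 5) = deadline - sum of successor durations
Successors: activities 6 through 7 with durations [3, 9]
Sum of successor durations = 12
LF = 41 - 12 = 29

29


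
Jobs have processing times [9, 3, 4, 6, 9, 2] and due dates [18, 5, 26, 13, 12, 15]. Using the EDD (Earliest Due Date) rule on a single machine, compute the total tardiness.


Sort by due date (EDD order): [(3, 5), (9, 12), (6, 13), (2, 15), (9, 18), (4, 26)]
Compute completion times and tardiness:
  Job 1: p=3, d=5, C=3, tardiness=max(0,3-5)=0
  Job 2: p=9, d=12, C=12, tardiness=max(0,12-12)=0
  Job 3: p=6, d=13, C=18, tardiness=max(0,18-13)=5
  Job 4: p=2, d=15, C=20, tardiness=max(0,20-15)=5
  Job 5: p=9, d=18, C=29, tardiness=max(0,29-18)=11
  Job 6: p=4, d=26, C=33, tardiness=max(0,33-26)=7
Total tardiness = 28

28


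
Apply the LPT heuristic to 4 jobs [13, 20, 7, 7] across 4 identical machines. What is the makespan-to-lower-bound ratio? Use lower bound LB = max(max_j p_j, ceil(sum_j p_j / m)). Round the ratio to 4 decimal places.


LPT order: [20, 13, 7, 7]
Machine loads after assignment: [20, 13, 7, 7]
LPT makespan = 20
Lower bound = max(max_job, ceil(total/4)) = max(20, 12) = 20
Ratio = 20 / 20 = 1.0

1.0


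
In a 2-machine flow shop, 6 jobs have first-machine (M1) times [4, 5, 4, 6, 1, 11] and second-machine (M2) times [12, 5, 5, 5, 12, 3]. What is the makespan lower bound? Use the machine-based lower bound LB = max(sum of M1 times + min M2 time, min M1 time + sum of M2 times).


LB1 = sum(M1 times) + min(M2 times) = 31 + 3 = 34
LB2 = min(M1 times) + sum(M2 times) = 1 + 42 = 43
Lower bound = max(LB1, LB2) = max(34, 43) = 43

43


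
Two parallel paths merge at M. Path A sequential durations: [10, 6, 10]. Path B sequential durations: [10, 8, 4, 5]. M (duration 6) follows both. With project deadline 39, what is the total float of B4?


Forward pass: ES(B4) = sum of predecessors on chain B = 22
EF = ES + duration = 22 + 5 = 27
Backward pass: LF(M) = deadline = 39; LS(M) = 39 - 6 = 33
LF(B4) = LS(M) - sum(successors on chain B) = 33 - 0 = 33
LS = LF - duration = 33 - 5 = 28
Total float = LS - ES = 28 - 22 = 6

6


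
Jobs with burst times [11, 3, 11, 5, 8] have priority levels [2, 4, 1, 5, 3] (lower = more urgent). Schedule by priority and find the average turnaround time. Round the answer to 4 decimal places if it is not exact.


Sort by priority (ascending = highest first):
Order: [(1, 11), (2, 11), (3, 8), (4, 3), (5, 5)]
Completion times:
  Priority 1, burst=11, C=11
  Priority 2, burst=11, C=22
  Priority 3, burst=8, C=30
  Priority 4, burst=3, C=33
  Priority 5, burst=5, C=38
Average turnaround = 134/5 = 26.8

26.8


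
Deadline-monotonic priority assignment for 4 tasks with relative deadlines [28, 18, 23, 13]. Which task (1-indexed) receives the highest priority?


Sort tasks by relative deadline (ascending):
  Task 4: deadline = 13
  Task 2: deadline = 18
  Task 3: deadline = 23
  Task 1: deadline = 28
Priority order (highest first): [4, 2, 3, 1]
Highest priority task = 4

4


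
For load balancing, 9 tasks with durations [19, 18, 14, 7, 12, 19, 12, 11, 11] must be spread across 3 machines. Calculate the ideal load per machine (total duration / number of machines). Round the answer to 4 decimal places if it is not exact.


Total processing time = 19 + 18 + 14 + 7 + 12 + 19 + 12 + 11 + 11 = 123
Number of machines = 3
Ideal balanced load = 123 / 3 = 41.0

41.0


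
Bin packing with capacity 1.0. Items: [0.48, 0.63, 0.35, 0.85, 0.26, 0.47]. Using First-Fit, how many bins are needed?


Place items sequentially using First-Fit:
  Item 0.48 -> new Bin 1
  Item 0.63 -> new Bin 2
  Item 0.35 -> Bin 1 (now 0.83)
  Item 0.85 -> new Bin 3
  Item 0.26 -> Bin 2 (now 0.89)
  Item 0.47 -> new Bin 4
Total bins used = 4

4


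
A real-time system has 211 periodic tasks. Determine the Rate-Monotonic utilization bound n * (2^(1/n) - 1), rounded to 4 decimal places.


Compute 2^(1/211) = 1.0032904594
Subtract 1: 1.0032904594 - 1 = 0.0032904594
Multiply by n: 211 * 0.0032904594 = 0.6942869334
Round to 4 dp: 0.6943

0.6943


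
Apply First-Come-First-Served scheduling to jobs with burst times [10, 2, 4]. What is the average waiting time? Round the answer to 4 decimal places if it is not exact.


FCFS order (as given): [10, 2, 4]
Waiting times:
  Job 1: wait = 0
  Job 2: wait = 10
  Job 3: wait = 12
Sum of waiting times = 22
Average waiting time = 22/3 = 7.3333

7.3333


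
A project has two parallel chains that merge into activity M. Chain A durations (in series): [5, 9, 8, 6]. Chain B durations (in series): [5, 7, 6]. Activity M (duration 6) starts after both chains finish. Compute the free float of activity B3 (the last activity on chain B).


ES(B3) = sum of predecessors on chain B = 12
EF(B3) = ES + duration = 12 + 6 = 18
Successor of B3 is M. ES(M) = max(sum(A), sum(B)) = max(28, 18) = 28
Free float = ES(successor) - EF(current) = 28 - 18 = 10

10


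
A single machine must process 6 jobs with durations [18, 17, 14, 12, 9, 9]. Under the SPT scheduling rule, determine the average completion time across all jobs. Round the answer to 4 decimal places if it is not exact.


Sort jobs by processing time (SPT order): [9, 9, 12, 14, 17, 18]
Compute completion times sequentially:
  Job 1: processing = 9, completes at 9
  Job 2: processing = 9, completes at 18
  Job 3: processing = 12, completes at 30
  Job 4: processing = 14, completes at 44
  Job 5: processing = 17, completes at 61
  Job 6: processing = 18, completes at 79
Sum of completion times = 241
Average completion time = 241/6 = 40.1667

40.1667


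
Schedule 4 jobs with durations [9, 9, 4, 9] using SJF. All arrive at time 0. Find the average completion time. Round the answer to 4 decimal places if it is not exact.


SJF order (ascending): [4, 9, 9, 9]
Completion times:
  Job 1: burst=4, C=4
  Job 2: burst=9, C=13
  Job 3: burst=9, C=22
  Job 4: burst=9, C=31
Average completion = 70/4 = 17.5

17.5


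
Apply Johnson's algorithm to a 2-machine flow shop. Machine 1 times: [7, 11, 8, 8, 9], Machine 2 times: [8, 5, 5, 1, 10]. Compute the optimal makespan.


Apply Johnson's rule:
  Group 1 (a <= b): [(1, 7, 8), (5, 9, 10)]
  Group 2 (a > b): [(2, 11, 5), (3, 8, 5), (4, 8, 1)]
Optimal job order: [1, 5, 2, 3, 4]
Schedule:
  Job 1: M1 done at 7, M2 done at 15
  Job 5: M1 done at 16, M2 done at 26
  Job 2: M1 done at 27, M2 done at 32
  Job 3: M1 done at 35, M2 done at 40
  Job 4: M1 done at 43, M2 done at 44
Makespan = 44

44


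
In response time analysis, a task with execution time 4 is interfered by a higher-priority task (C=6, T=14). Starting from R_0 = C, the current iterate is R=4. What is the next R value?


R_next = C + ceil(R_prev / T_hp) * C_hp
ceil(4 / 14) = ceil(0.2857) = 1
Interference = 1 * 6 = 6
R_next = 4 + 6 = 10

10


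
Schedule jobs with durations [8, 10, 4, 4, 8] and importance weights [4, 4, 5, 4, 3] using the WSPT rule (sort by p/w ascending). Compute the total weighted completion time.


Compute p/w ratios and sort ascending (WSPT): [(4, 5), (4, 4), (8, 4), (10, 4), (8, 3)]
Compute weighted completion times:
  Job (p=4,w=5): C=4, w*C=5*4=20
  Job (p=4,w=4): C=8, w*C=4*8=32
  Job (p=8,w=4): C=16, w*C=4*16=64
  Job (p=10,w=4): C=26, w*C=4*26=104
  Job (p=8,w=3): C=34, w*C=3*34=102
Total weighted completion time = 322

322


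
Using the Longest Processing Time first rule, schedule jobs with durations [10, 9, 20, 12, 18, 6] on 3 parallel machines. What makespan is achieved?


Sort jobs in decreasing order (LPT): [20, 18, 12, 10, 9, 6]
Assign each job to the least loaded machine:
  Machine 1: jobs [20, 6], load = 26
  Machine 2: jobs [18, 9], load = 27
  Machine 3: jobs [12, 10], load = 22
Makespan = max load = 27

27


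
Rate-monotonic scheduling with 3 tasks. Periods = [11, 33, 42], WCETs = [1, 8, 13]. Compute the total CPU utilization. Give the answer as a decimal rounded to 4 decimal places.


Compute individual utilizations (exact fractions):
  Task 1: C/T = 1/11 (approx. 0.0909)
  Task 2: C/T = 8/33 (approx. 0.2424)
  Task 3: C/T = 13/42 (approx. 0.3095)
Total utilization U = 1/11 + 8/33 + 13/42 = 9/14
Rounded to 4 decimal places: U = 0.6429
RM (Liu & Layland) bound for 3 tasks = 0.779763; compare with U = 9/14 (approx. 0.642857)
U <= bound, so schedulable by RM sufficient condition.

0.6429


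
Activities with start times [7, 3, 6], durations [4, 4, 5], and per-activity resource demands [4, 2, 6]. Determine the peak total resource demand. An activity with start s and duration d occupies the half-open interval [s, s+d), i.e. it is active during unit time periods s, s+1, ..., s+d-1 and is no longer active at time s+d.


Each activity i is active on [start_i, start_i + duration_i).
Compute total resource usage per time slot:
  t=0: active resources = [], total = 0
  t=1: active resources = [], total = 0
  t=2: active resources = [], total = 0
  t=3: active resources = [2], total = 2
  t=4: active resources = [2], total = 2
  t=5: active resources = [2], total = 2
  t=6: active resources = [2, 6], total = 8
  t=7: active resources = [4, 6], total = 10
  t=8: active resources = [4, 6], total = 10
  t=9: active resources = [4, 6], total = 10
  t=10: active resources = [4, 6], total = 10
Peak resource demand = 10

10


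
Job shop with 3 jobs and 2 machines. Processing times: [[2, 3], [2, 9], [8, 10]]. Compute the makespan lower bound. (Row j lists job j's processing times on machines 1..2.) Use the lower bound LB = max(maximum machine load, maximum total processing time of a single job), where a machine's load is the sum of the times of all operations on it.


Machine loads:
  Machine 1: 2 + 2 + 8 = 12
  Machine 2: 3 + 9 + 10 = 22
Max machine load = 22
Job totals:
  Job 1: 5
  Job 2: 11
  Job 3: 18
Max job total = 18
Lower bound = max(22, 18) = 22

22


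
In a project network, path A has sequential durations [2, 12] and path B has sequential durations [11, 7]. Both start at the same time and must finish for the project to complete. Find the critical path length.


Path A total = 2 + 12 = 14
Path B total = 11 + 7 = 18
Critical path = longest path = max(14, 18) = 18

18


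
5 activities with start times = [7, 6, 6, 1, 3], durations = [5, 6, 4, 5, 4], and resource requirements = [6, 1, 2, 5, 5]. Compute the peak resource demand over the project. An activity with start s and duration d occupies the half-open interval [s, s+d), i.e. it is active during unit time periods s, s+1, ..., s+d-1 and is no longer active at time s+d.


Each activity i is active on [start_i, start_i + duration_i).
Compute total resource usage per time slot:
  t=0: active resources = [], total = 0
  t=1: active resources = [5], total = 5
  t=2: active resources = [5], total = 5
  t=3: active resources = [5, 5], total = 10
  t=4: active resources = [5, 5], total = 10
  t=5: active resources = [5, 5], total = 10
  t=6: active resources = [1, 2, 5], total = 8
  t=7: active resources = [6, 1, 2], total = 9
  t=8: active resources = [6, 1, 2], total = 9
  t=9: active resources = [6, 1, 2], total = 9
  t=10: active resources = [6, 1], total = 7
  t=11: active resources = [6, 1], total = 7
Peak resource demand = 10

10


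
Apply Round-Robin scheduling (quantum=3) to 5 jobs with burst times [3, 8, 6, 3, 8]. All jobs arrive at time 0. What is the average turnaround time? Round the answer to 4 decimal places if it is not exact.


Time quantum = 3
Execution trace:
  J1 runs 3 units, time = 3
  J2 runs 3 units, time = 6
  J3 runs 3 units, time = 9
  J4 runs 3 units, time = 12
  J5 runs 3 units, time = 15
  J2 runs 3 units, time = 18
  J3 runs 3 units, time = 21
  J5 runs 3 units, time = 24
  J2 runs 2 units, time = 26
  J5 runs 2 units, time = 28
Finish times: [3, 26, 21, 12, 28]
Average turnaround = 90/5 = 18.0

18.0


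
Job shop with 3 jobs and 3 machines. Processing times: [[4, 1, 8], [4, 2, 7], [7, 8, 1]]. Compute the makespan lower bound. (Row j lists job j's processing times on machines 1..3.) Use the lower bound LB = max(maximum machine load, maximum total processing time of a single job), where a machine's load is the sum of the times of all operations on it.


Machine loads:
  Machine 1: 4 + 4 + 7 = 15
  Machine 2: 1 + 2 + 8 = 11
  Machine 3: 8 + 7 + 1 = 16
Max machine load = 16
Job totals:
  Job 1: 13
  Job 2: 13
  Job 3: 16
Max job total = 16
Lower bound = max(16, 16) = 16

16


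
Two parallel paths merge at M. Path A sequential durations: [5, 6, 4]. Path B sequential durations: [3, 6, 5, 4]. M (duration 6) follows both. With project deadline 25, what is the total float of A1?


Forward pass: ES(A1) = sum of predecessors on chain A = 0
EF = ES + duration = 0 + 5 = 5
Backward pass: LF(M) = deadline = 25; LS(M) = 25 - 6 = 19
LF(A1) = LS(M) - sum(successors on chain A) = 19 - 10 = 9
LS = LF - duration = 9 - 5 = 4
Total float = LS - ES = 4 - 0 = 4

4


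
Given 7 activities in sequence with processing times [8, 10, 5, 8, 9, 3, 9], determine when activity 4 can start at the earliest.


Activity 4 starts after activities 1 through 3 complete.
Predecessor durations: [8, 10, 5]
ES = 8 + 10 + 5 = 23

23


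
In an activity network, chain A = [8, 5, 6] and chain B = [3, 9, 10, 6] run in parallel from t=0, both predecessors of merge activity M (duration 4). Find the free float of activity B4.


ES(B4) = sum of predecessors on chain B = 22
EF(B4) = ES + duration = 22 + 6 = 28
Successor of B4 is M. ES(M) = max(sum(A), sum(B)) = max(19, 28) = 28
Free float = ES(successor) - EF(current) = 28 - 28 = 0

0


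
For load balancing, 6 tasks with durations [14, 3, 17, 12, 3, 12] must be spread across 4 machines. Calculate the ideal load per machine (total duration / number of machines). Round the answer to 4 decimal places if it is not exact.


Total processing time = 14 + 3 + 17 + 12 + 3 + 12 = 61
Number of machines = 4
Ideal balanced load = 61 / 4 = 15.25

15.25


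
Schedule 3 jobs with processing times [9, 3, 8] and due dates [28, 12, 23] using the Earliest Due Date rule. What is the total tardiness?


Sort by due date (EDD order): [(3, 12), (8, 23), (9, 28)]
Compute completion times and tardiness:
  Job 1: p=3, d=12, C=3, tardiness=max(0,3-12)=0
  Job 2: p=8, d=23, C=11, tardiness=max(0,11-23)=0
  Job 3: p=9, d=28, C=20, tardiness=max(0,20-28)=0
Total tardiness = 0

0


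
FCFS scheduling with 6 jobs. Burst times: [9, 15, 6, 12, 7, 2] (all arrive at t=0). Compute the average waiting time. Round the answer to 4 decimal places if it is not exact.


FCFS order (as given): [9, 15, 6, 12, 7, 2]
Waiting times:
  Job 1: wait = 0
  Job 2: wait = 9
  Job 3: wait = 24
  Job 4: wait = 30
  Job 5: wait = 42
  Job 6: wait = 49
Sum of waiting times = 154
Average waiting time = 154/6 = 25.6667

25.6667


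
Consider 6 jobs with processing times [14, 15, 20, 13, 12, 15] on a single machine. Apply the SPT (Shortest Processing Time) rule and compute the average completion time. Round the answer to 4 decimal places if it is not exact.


Sort jobs by processing time (SPT order): [12, 13, 14, 15, 15, 20]
Compute completion times sequentially:
  Job 1: processing = 12, completes at 12
  Job 2: processing = 13, completes at 25
  Job 3: processing = 14, completes at 39
  Job 4: processing = 15, completes at 54
  Job 5: processing = 15, completes at 69
  Job 6: processing = 20, completes at 89
Sum of completion times = 288
Average completion time = 288/6 = 48.0

48.0


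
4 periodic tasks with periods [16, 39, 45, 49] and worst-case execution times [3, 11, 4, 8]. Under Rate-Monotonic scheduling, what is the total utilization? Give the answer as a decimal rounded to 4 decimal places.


Compute individual utilizations (exact fractions):
  Task 1: C/T = 3/16 (approx. 0.1875)
  Task 2: C/T = 11/39 (approx. 0.2821)
  Task 3: C/T = 4/45 (approx. 0.0889)
  Task 4: C/T = 8/49 (approx. 0.1633)
Total utilization U = 3/16 + 11/39 + 4/45 + 8/49 = 331003/458640
Rounded to 4 decimal places: U = 0.7217
RM (Liu & Layland) bound for 4 tasks = 0.756828; compare with U = 331003/458640 (approx. 0.721705)
U <= bound, so schedulable by RM sufficient condition.

0.7217


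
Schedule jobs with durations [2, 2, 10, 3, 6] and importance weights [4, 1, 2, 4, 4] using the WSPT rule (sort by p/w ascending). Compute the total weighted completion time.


Compute p/w ratios and sort ascending (WSPT): [(2, 4), (3, 4), (6, 4), (2, 1), (10, 2)]
Compute weighted completion times:
  Job (p=2,w=4): C=2, w*C=4*2=8
  Job (p=3,w=4): C=5, w*C=4*5=20
  Job (p=6,w=4): C=11, w*C=4*11=44
  Job (p=2,w=1): C=13, w*C=1*13=13
  Job (p=10,w=2): C=23, w*C=2*23=46
Total weighted completion time = 131

131


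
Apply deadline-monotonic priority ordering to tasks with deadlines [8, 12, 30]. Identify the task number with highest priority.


Sort tasks by relative deadline (ascending):
  Task 1: deadline = 8
  Task 2: deadline = 12
  Task 3: deadline = 30
Priority order (highest first): [1, 2, 3]
Highest priority task = 1

1


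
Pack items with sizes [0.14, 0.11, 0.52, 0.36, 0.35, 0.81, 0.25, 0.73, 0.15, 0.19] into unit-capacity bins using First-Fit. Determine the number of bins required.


Place items sequentially using First-Fit:
  Item 0.14 -> new Bin 1
  Item 0.11 -> Bin 1 (now 0.25)
  Item 0.52 -> Bin 1 (now 0.77)
  Item 0.36 -> new Bin 2
  Item 0.35 -> Bin 2 (now 0.71)
  Item 0.81 -> new Bin 3
  Item 0.25 -> Bin 2 (now 0.96)
  Item 0.73 -> new Bin 4
  Item 0.15 -> Bin 1 (now 0.92)
  Item 0.19 -> Bin 3 (now 1.0)
Total bins used = 4

4


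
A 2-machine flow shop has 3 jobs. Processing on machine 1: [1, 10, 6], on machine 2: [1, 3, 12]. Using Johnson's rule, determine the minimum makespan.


Apply Johnson's rule:
  Group 1 (a <= b): [(1, 1, 1), (3, 6, 12)]
  Group 2 (a > b): [(2, 10, 3)]
Optimal job order: [1, 3, 2]
Schedule:
  Job 1: M1 done at 1, M2 done at 2
  Job 3: M1 done at 7, M2 done at 19
  Job 2: M1 done at 17, M2 done at 22
Makespan = 22

22


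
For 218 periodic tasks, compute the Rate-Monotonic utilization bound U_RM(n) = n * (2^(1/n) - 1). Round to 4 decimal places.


Compute 2^(1/218) = 1.0031846344
Subtract 1: 1.0031846344 - 1 = 0.0031846344
Multiply by n: 218 * 0.0031846344 = 0.6942502992
Round to 4 dp: 0.6943

0.6943


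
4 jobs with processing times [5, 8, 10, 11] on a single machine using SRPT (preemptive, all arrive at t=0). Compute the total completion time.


Since all jobs arrive at t=0, SRPT equals SPT ordering.
SPT order: [5, 8, 10, 11]
Completion times:
  Job 1: p=5, C=5
  Job 2: p=8, C=13
  Job 3: p=10, C=23
  Job 4: p=11, C=34
Total completion time = 5 + 13 + 23 + 34 = 75

75


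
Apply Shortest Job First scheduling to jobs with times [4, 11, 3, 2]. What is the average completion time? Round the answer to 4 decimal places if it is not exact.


SJF order (ascending): [2, 3, 4, 11]
Completion times:
  Job 1: burst=2, C=2
  Job 2: burst=3, C=5
  Job 3: burst=4, C=9
  Job 4: burst=11, C=20
Average completion = 36/4 = 9.0

9.0


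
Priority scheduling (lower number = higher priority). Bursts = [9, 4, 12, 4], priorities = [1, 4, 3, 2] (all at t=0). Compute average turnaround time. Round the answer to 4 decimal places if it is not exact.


Sort by priority (ascending = highest first):
Order: [(1, 9), (2, 4), (3, 12), (4, 4)]
Completion times:
  Priority 1, burst=9, C=9
  Priority 2, burst=4, C=13
  Priority 3, burst=12, C=25
  Priority 4, burst=4, C=29
Average turnaround = 76/4 = 19.0

19.0


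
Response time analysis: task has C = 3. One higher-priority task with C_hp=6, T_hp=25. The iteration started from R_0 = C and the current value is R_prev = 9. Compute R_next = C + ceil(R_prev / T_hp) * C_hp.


R_next = C + ceil(R_prev / T_hp) * C_hp
ceil(9 / 25) = ceil(0.36) = 1
Interference = 1 * 6 = 6
R_next = 3 + 6 = 9
R_next = R_prev, so the iteration has converged (response time = 9).

9


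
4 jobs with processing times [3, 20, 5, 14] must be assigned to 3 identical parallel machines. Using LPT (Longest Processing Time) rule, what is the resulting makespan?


Sort jobs in decreasing order (LPT): [20, 14, 5, 3]
Assign each job to the least loaded machine:
  Machine 1: jobs [20], load = 20
  Machine 2: jobs [14], load = 14
  Machine 3: jobs [5, 3], load = 8
Makespan = max load = 20

20


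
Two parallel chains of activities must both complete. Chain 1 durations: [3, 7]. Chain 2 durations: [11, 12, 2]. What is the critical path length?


Path A total = 3 + 7 = 10
Path B total = 11 + 12 + 2 = 25
Critical path = longest path = max(10, 25) = 25

25


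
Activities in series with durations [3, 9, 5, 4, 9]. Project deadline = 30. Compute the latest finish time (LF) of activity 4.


LF(activity 4) = deadline - sum of successor durations
Successors: activities 5 through 5 with durations [9]
Sum of successor durations = 9
LF = 30 - 9 = 21

21


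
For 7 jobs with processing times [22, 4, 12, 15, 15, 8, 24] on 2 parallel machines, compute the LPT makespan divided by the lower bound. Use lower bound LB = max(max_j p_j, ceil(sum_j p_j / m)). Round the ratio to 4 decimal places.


LPT order: [24, 22, 15, 15, 12, 8, 4]
Machine loads after assignment: [51, 49]
LPT makespan = 51
Lower bound = max(max_job, ceil(total/2)) = max(24, 50) = 50
Ratio = 51 / 50 = 1.02

1.02


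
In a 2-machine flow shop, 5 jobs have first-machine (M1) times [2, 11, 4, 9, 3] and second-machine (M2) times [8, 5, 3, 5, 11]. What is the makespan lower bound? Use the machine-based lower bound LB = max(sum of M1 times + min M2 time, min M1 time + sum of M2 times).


LB1 = sum(M1 times) + min(M2 times) = 29 + 3 = 32
LB2 = min(M1 times) + sum(M2 times) = 2 + 32 = 34
Lower bound = max(LB1, LB2) = max(32, 34) = 34

34


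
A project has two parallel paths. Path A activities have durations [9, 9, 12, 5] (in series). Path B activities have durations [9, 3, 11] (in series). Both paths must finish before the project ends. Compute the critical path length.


Path A total = 9 + 9 + 12 + 5 = 35
Path B total = 9 + 3 + 11 = 23
Critical path = longest path = max(35, 23) = 35

35


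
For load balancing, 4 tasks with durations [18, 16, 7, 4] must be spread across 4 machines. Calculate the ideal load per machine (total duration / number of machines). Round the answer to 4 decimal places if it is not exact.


Total processing time = 18 + 16 + 7 + 4 = 45
Number of machines = 4
Ideal balanced load = 45 / 4 = 11.25

11.25


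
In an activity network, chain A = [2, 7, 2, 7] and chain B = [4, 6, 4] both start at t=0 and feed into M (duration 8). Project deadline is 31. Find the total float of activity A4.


Forward pass: ES(A4) = sum of predecessors on chain A = 11
EF = ES + duration = 11 + 7 = 18
Backward pass: LF(M) = deadline = 31; LS(M) = 31 - 8 = 23
LF(A4) = LS(M) - sum(successors on chain A) = 23 - 0 = 23
LS = LF - duration = 23 - 7 = 16
Total float = LS - ES = 16 - 11 = 5

5


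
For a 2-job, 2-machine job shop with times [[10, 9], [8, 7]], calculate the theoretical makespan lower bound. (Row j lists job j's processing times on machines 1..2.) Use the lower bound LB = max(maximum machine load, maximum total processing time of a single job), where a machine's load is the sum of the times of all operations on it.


Machine loads:
  Machine 1: 10 + 8 = 18
  Machine 2: 9 + 7 = 16
Max machine load = 18
Job totals:
  Job 1: 19
  Job 2: 15
Max job total = 19
Lower bound = max(18, 19) = 19

19


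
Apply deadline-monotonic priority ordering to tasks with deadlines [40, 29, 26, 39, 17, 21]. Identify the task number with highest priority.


Sort tasks by relative deadline (ascending):
  Task 5: deadline = 17
  Task 6: deadline = 21
  Task 3: deadline = 26
  Task 2: deadline = 29
  Task 4: deadline = 39
  Task 1: deadline = 40
Priority order (highest first): [5, 6, 3, 2, 4, 1]
Highest priority task = 5

5


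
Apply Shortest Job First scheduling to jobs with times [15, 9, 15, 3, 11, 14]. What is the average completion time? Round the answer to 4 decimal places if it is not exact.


SJF order (ascending): [3, 9, 11, 14, 15, 15]
Completion times:
  Job 1: burst=3, C=3
  Job 2: burst=9, C=12
  Job 3: burst=11, C=23
  Job 4: burst=14, C=37
  Job 5: burst=15, C=52
  Job 6: burst=15, C=67
Average completion = 194/6 = 32.3333

32.3333


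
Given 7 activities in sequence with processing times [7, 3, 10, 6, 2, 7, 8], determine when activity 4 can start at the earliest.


Activity 4 starts after activities 1 through 3 complete.
Predecessor durations: [7, 3, 10]
ES = 7 + 3 + 10 = 20

20


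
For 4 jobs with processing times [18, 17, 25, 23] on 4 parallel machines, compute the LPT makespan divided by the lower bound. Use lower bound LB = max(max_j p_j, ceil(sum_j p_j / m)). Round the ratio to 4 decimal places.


LPT order: [25, 23, 18, 17]
Machine loads after assignment: [25, 23, 18, 17]
LPT makespan = 25
Lower bound = max(max_job, ceil(total/4)) = max(25, 21) = 25
Ratio = 25 / 25 = 1.0

1.0


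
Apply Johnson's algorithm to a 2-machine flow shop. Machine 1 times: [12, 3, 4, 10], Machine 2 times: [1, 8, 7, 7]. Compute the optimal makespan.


Apply Johnson's rule:
  Group 1 (a <= b): [(2, 3, 8), (3, 4, 7)]
  Group 2 (a > b): [(4, 10, 7), (1, 12, 1)]
Optimal job order: [2, 3, 4, 1]
Schedule:
  Job 2: M1 done at 3, M2 done at 11
  Job 3: M1 done at 7, M2 done at 18
  Job 4: M1 done at 17, M2 done at 25
  Job 1: M1 done at 29, M2 done at 30
Makespan = 30

30


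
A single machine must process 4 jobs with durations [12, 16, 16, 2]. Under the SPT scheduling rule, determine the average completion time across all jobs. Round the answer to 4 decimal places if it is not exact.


Sort jobs by processing time (SPT order): [2, 12, 16, 16]
Compute completion times sequentially:
  Job 1: processing = 2, completes at 2
  Job 2: processing = 12, completes at 14
  Job 3: processing = 16, completes at 30
  Job 4: processing = 16, completes at 46
Sum of completion times = 92
Average completion time = 92/4 = 23.0

23.0


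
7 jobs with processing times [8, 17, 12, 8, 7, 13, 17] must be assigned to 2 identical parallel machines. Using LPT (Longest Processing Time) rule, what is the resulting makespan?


Sort jobs in decreasing order (LPT): [17, 17, 13, 12, 8, 8, 7]
Assign each job to the least loaded machine:
  Machine 1: jobs [17, 13, 8], load = 38
  Machine 2: jobs [17, 12, 8, 7], load = 44
Makespan = max load = 44

44


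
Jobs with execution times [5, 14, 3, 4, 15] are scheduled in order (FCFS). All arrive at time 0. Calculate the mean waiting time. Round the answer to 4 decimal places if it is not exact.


FCFS order (as given): [5, 14, 3, 4, 15]
Waiting times:
  Job 1: wait = 0
  Job 2: wait = 5
  Job 3: wait = 19
  Job 4: wait = 22
  Job 5: wait = 26
Sum of waiting times = 72
Average waiting time = 72/5 = 14.4

14.4


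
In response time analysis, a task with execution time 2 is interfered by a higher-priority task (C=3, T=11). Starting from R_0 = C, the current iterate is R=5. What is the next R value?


R_next = C + ceil(R_prev / T_hp) * C_hp
ceil(5 / 11) = ceil(0.4545) = 1
Interference = 1 * 3 = 3
R_next = 2 + 3 = 5
R_next = R_prev, so the iteration has converged (response time = 5).

5


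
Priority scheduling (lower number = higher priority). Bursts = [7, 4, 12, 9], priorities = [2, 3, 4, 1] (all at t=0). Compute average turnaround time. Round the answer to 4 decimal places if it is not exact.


Sort by priority (ascending = highest first):
Order: [(1, 9), (2, 7), (3, 4), (4, 12)]
Completion times:
  Priority 1, burst=9, C=9
  Priority 2, burst=7, C=16
  Priority 3, burst=4, C=20
  Priority 4, burst=12, C=32
Average turnaround = 77/4 = 19.25

19.25


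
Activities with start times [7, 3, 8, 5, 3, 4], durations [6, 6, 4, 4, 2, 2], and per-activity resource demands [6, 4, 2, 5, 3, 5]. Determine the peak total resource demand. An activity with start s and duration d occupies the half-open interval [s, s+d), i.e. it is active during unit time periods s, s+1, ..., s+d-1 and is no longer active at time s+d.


Each activity i is active on [start_i, start_i + duration_i).
Compute total resource usage per time slot:
  t=0: active resources = [], total = 0
  t=1: active resources = [], total = 0
  t=2: active resources = [], total = 0
  t=3: active resources = [4, 3], total = 7
  t=4: active resources = [4, 3, 5], total = 12
  t=5: active resources = [4, 5, 5], total = 14
  t=6: active resources = [4, 5], total = 9
  t=7: active resources = [6, 4, 5], total = 15
  t=8: active resources = [6, 4, 2, 5], total = 17
  t=9: active resources = [6, 2], total = 8
  t=10: active resources = [6, 2], total = 8
  t=11: active resources = [6, 2], total = 8
  t=12: active resources = [6], total = 6
Peak resource demand = 17

17


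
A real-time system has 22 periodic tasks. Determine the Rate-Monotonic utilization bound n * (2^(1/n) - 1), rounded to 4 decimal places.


Compute 2^(1/22) = 1.0320082797
Subtract 1: 1.0320082797 - 1 = 0.0320082797
Multiply by n: 22 * 0.0320082797 = 0.7041821534
Round to 4 dp: 0.7042

0.7042


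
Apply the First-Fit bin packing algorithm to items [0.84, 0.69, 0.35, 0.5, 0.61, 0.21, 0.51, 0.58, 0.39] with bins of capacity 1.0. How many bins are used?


Place items sequentially using First-Fit:
  Item 0.84 -> new Bin 1
  Item 0.69 -> new Bin 2
  Item 0.35 -> new Bin 3
  Item 0.5 -> Bin 3 (now 0.85)
  Item 0.61 -> new Bin 4
  Item 0.21 -> Bin 2 (now 0.9)
  Item 0.51 -> new Bin 5
  Item 0.58 -> new Bin 6
  Item 0.39 -> Bin 4 (now 1.0)
Total bins used = 6

6


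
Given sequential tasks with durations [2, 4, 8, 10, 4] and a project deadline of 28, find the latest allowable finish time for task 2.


LF(activity 2) = deadline - sum of successor durations
Successors: activities 3 through 5 with durations [8, 10, 4]
Sum of successor durations = 22
LF = 28 - 22 = 6

6


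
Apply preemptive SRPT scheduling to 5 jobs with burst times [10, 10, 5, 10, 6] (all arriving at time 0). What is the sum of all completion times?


Since all jobs arrive at t=0, SRPT equals SPT ordering.
SPT order: [5, 6, 10, 10, 10]
Completion times:
  Job 1: p=5, C=5
  Job 2: p=6, C=11
  Job 3: p=10, C=21
  Job 4: p=10, C=31
  Job 5: p=10, C=41
Total completion time = 5 + 11 + 21 + 31 + 41 = 109

109
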